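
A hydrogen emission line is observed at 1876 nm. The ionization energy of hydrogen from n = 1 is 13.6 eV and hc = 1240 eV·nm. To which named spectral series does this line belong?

Paschen

ΔE = 1240/1876 = 0.6610 eV.
This matches 13.6 × (1/3² − 1/4²), so n_f = 3: the Paschen series.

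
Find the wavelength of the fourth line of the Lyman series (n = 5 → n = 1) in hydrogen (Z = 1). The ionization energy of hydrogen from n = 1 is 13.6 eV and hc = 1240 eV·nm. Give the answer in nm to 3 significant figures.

The Lyman series terminates on n_f = 1; the fourth line has n_i = 1+4 = 5.
ΔE = 13.60 × (1/1² − 1/5²) = 13.06 eV.
λ = 1240 / 13.06 = 95.0 nm.

95.0 nm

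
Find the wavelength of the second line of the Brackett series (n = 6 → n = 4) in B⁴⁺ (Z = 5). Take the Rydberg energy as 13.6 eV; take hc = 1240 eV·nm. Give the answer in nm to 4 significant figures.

The Brackett series terminates on n_f = 4; the second line has n_i = 4+2 = 6.
ΔE = 340.0 × (1/4² − 1/6²) = 11.81 eV.
λ = 1240 / 11.81 = 105.0 nm.

105.0 nm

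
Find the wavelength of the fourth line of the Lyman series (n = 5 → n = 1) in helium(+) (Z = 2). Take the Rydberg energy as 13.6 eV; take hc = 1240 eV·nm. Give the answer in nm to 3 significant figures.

The Lyman series terminates on n_f = 1; the fourth line has n_i = 1+4 = 5.
ΔE = 54.40 × (1/1² − 1/5²) = 52.22 eV.
λ = 1240 / 52.22 = 23.7 nm.

23.7 nm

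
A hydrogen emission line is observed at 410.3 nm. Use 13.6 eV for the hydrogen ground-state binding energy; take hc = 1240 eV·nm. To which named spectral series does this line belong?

ΔE = 1240/410.3 = 3.022 eV.
This matches 13.6 × (1/2² − 1/6²), so n_f = 2: the Balmer series.

Balmer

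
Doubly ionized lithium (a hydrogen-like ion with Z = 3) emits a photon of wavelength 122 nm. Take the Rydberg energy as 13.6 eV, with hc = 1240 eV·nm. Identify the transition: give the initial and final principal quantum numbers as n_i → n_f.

The photon energy is ΔE = hc/λ = 1240 / 122 = 10.16 eV.
With Z = 3, ΔE = 122.4 × (1/n_f² − 1/n_i²), so 1/n_f² − 1/n_i² = 0.08304.
Trying n_f = 3 gives 1/n_i² = 0.02807, i.e. n_i ≈ 6; this pair matches.

n_i = 6, n_f = 3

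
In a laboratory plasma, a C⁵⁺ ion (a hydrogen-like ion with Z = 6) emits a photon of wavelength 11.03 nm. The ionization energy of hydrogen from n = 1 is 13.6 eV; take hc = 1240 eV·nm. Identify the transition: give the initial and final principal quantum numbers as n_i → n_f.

n_i = 7, n_f = 2

The photon energy is ΔE = hc/λ = 1240 / 11.03 = 112.4 eV.
With Z = 6, ΔE = 489.6 × (1/n_f² − 1/n_i²), so 1/n_f² − 1/n_i² = 0.2296.
Trying n_f = 2 gives 1/n_i² = 0.02038, i.e. n_i ≈ 7; this pair matches.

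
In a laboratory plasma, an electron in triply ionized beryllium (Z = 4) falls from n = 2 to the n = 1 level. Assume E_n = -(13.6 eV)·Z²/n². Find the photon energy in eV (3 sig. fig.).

163 eV

The Bohr energies scale as Z², so for Z = 4: E_n = −217.6/n² eV.
E_2 = −217.6/4 = −54.40 eV and E_1 = −217.6/1 = −217.6 eV.
The photon energy is |E_2 − E_1| = 163 eV.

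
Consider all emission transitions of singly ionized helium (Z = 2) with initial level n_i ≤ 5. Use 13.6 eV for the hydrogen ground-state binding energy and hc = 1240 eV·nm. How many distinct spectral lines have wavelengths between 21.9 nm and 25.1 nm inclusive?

Enumerate all n_i → n_f pairs with 1 ≤ n_f < n_i ≤ 5 and compute λ = 1240 / [13.6·4·(1/n_f² − 1/n_i²)].
Lines falling in [21.9, 25.1] nm: 5→1 (23.74 nm), 4→1 (24.31 nm).

2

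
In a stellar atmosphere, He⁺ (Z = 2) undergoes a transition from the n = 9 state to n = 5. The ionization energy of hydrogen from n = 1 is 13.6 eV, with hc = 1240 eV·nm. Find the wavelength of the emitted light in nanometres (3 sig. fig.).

824 nm

For Z = 2 the level energies scale as Z², so the effective Rydberg energy is 13.6 × 4 = 54.40 eV.
ΔE = 54.40 × (1/5² − 1/9²) = 54.40 × 0.02765 = 1.504 eV.
λ = hc/ΔE = 1240 / 1.504 = 824 nm.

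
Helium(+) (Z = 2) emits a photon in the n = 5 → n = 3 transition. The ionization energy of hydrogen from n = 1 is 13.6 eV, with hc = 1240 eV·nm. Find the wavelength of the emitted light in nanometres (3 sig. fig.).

For Z = 2 the level energies scale as Z², so the effective Rydberg energy is 13.6 × 4 = 54.40 eV.
ΔE = 54.40 × (1/3² − 1/5²) = 54.40 × 0.07111 = 3.868 eV.
λ = hc/ΔE = 1240 / 3.868 = 321 nm.

321 nm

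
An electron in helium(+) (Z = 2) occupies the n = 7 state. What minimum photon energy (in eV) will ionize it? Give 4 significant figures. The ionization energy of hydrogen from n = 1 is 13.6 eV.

E_n = −13.6 Z²/n² = −54.40/n² eV for Z = 2.
E_7 = −54.40/49 = −1.110 eV, so ionization (to E = 0) requires 1.110 eV.

1.110 eV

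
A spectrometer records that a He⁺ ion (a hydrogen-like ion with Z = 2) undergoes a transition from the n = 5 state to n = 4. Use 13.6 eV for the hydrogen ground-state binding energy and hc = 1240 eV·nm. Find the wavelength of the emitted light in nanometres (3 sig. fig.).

1010 nm

For Z = 2 the level energies scale as Z², so the effective Rydberg energy is 13.6 × 4 = 54.40 eV.
ΔE = 54.40 × (1/4² − 1/5²) = 54.40 × 0.02250 = 1.224 eV.
λ = hc/ΔE = 1240 / 1.224 = 1010 nm.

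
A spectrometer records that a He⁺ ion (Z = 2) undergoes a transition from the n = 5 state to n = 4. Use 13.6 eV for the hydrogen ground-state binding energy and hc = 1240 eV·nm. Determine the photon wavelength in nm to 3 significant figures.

1010 nm

For Z = 2 the level energies scale as Z², so the effective Rydberg energy is 13.6 × 4 = 54.40 eV.
ΔE = 54.40 × (1/4² − 1/5²) = 54.40 × 0.02250 = 1.224 eV.
λ = hc/ΔE = 1240 / 1.224 = 1010 nm.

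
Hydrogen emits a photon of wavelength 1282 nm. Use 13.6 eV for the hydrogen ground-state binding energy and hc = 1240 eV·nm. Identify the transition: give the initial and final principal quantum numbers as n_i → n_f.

The photon energy is ΔE = hc/λ = 1240 / 1282 = 0.9672 eV.
With Z = 1, ΔE = 13.60 × (1/n_f² − 1/n_i²), so 1/n_f² − 1/n_i² = 0.07112.
Trying n_f = 3 gives 1/n_i² = 0.03999, i.e. n_i ≈ 5; this pair matches.

n_i = 5, n_f = 3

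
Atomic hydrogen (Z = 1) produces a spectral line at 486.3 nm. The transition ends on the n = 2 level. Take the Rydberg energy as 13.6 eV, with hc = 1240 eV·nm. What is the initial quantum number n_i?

n_i = 4

The photon energy is ΔE = hc/λ = 1240 / 486.3 = 2.550 eV.
With Z = 1, ΔE = 13.60 × (1/n_f² − 1/n_i²), so 1/n_f² − 1/n_i² = 0.1875.
With n_f = 2: 1/n_i² = 1/4 − 0.1875 = 0.06251, so n_i ≈ 4.00.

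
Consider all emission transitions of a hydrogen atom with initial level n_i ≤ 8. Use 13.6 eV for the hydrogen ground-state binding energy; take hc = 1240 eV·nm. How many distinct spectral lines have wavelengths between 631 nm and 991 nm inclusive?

2

Enumerate all n_i → n_f pairs with 1 ≤ n_f < n_i ≤ 8 and compute λ = 1240 / [13.6·1·(1/n_f² − 1/n_i²)].
Lines falling in [631, 991] nm: 3→2 (656.5 nm), 8→3 (954.9 nm).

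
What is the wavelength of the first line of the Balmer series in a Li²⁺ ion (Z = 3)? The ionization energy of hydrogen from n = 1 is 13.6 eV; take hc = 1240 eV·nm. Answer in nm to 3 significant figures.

72.9 nm

The Balmer series terminates on n_f = 2; the first line has n_i = 2+1 = 3.
ΔE = 122.4 × (1/2² − 1/3²) = 17.00 eV.
λ = 1240 / 17.00 = 72.9 nm.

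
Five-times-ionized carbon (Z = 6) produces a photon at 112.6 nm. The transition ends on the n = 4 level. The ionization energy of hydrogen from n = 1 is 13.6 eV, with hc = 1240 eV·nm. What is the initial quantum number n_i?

The photon energy is ΔE = hc/λ = 1240 / 112.6 = 11.01 eV.
With Z = 6, ΔE = 489.6 × (1/n_f² − 1/n_i²), so 1/n_f² − 1/n_i² = 0.02249.
With n_f = 4: 1/n_i² = 1/16 − 0.02249 = 0.04001, so n_i ≈ 5.00.

n_i = 5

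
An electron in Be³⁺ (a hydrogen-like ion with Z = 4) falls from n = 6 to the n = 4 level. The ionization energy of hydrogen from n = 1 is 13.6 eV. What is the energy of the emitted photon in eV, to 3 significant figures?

The Bohr energies scale as Z², so for Z = 4: E_n = −217.6/n² eV.
E_6 = −217.6/36 = −6.044 eV and E_4 = −217.6/16 = −13.60 eV.
The photon energy is |E_6 − E_4| = 7.56 eV.

7.56 eV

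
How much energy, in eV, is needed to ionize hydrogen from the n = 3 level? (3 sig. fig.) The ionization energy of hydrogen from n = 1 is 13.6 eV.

1.51 eV

E_3 = −13.60/9 = −1.51 eV, so ionization (to E = 0) requires 1.51 eV.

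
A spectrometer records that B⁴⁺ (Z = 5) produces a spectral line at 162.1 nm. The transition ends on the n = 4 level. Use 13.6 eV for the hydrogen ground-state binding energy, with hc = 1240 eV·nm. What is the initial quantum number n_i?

The photon energy is ΔE = hc/λ = 1240 / 162.1 = 7.650 eV.
With Z = 5, ΔE = 340.0 × (1/n_f² − 1/n_i²), so 1/n_f² − 1/n_i² = 0.02250.
With n_f = 4: 1/n_i² = 1/16 − 0.02250 = 0.04000, so n_i ≈ 5.00.

n_i = 5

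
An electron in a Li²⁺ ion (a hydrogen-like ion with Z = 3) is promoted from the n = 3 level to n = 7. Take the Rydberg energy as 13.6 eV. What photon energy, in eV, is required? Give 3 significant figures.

11.1 eV

The Bohr energies scale as Z², so for Z = 3: E_n = −122.4/n² eV.
E_7 = −122.4/49 = −2.498 eV and E_3 = −122.4/9 = −13.60 eV.
The photon energy is |E_7 − E_3| = 11.1 eV.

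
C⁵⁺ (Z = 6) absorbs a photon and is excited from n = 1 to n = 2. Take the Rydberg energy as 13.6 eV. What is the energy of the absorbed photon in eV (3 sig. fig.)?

The Bohr energies scale as Z², so for Z = 6: E_n = −489.6/n² eV.
E_2 = −489.6/4 = −122.4 eV and E_1 = −489.6/1 = −489.6 eV.
The photon energy is |E_2 − E_1| = 367 eV.

367 eV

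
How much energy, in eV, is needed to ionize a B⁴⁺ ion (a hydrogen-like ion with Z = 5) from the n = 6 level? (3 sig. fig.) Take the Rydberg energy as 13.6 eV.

E_n = −13.6 Z²/n² = −340.0/n² eV for Z = 5.
E_6 = −340.0/36 = −9.44 eV, so ionization (to E = 0) requires 9.44 eV.

9.44 eV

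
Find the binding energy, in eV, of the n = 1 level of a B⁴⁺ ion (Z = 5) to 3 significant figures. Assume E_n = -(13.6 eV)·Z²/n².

E_n = −13.6 Z²/n² = −340.0/n² eV for Z = 5.
E_1 = −340.0/1 = −340 eV, so ionization (to E = 0) requires 340 eV.

340 eV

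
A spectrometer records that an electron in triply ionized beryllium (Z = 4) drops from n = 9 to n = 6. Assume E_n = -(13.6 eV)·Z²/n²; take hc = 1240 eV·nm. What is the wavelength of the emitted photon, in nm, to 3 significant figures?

369 nm

For Z = 4 the level energies scale as Z², so the effective Rydberg energy is 13.6 × 16 = 217.6 eV.
ΔE = 217.6 × (1/6² − 1/9²) = 217.6 × 0.01543 = 3.358 eV.
λ = hc/ΔE = 1240 / 3.358 = 369 nm.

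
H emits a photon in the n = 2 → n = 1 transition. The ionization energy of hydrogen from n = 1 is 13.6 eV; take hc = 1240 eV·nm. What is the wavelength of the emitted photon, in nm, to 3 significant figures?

ΔE = 13.60 × (1/1² − 1/2²) = 13.60 × 0.7500 = 10.20 eV.
λ = hc/ΔE = 1240 / 10.20 = 122 nm.
This line belongs to the Lyman series.

122 nm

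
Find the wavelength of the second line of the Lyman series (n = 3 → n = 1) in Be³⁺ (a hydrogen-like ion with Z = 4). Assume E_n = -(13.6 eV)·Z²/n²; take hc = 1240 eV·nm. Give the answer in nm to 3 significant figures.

6.41 nm

The Lyman series terminates on n_f = 1; the second line has n_i = 1+2 = 3.
ΔE = 217.6 × (1/1² − 1/3²) = 193.4 eV.
λ = 1240 / 193.4 = 6.41 nm.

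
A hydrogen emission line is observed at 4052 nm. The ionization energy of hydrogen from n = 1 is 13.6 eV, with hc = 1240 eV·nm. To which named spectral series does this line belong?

ΔE = 1240/4052 = 0.3060 eV.
This matches 13.6 × (1/4² − 1/5²), so n_f = 4: the Brackett series.

Brackett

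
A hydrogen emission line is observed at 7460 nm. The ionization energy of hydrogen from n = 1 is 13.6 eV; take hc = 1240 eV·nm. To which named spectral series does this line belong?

Pfund

ΔE = 1240/7460 = 0.1662 eV.
This matches 13.6 × (1/5² − 1/6²), so n_f = 5: the Pfund series.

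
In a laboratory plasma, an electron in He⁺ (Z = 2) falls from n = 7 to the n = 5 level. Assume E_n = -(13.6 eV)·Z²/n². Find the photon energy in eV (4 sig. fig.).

The Bohr energies scale as Z², so for Z = 2: E_n = −54.40/n² eV.
E_7 = −54.40/49 = −1.110 eV and E_5 = −54.40/25 = −2.176 eV.
The photon energy is |E_7 − E_5| = 1.066 eV.

1.066 eV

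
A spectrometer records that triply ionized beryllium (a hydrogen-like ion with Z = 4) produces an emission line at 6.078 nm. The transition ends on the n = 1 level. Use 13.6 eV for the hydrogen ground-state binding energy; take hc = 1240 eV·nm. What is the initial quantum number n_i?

n_i = 4

The photon energy is ΔE = hc/λ = 1240 / 6.078 = 204.0 eV.
With Z = 4, ΔE = 217.6 × (1/n_f² − 1/n_i²), so 1/n_f² − 1/n_i² = 0.9376.
With n_f = 1: 1/n_i² = 1/1 − 0.9376 = 0.06243, so n_i ≈ 4.00.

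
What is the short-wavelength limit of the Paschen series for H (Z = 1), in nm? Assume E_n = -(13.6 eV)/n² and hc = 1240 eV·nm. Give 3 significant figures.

821 nm

The Paschen series has lower level n_f = 3; the series limit corresponds to n_i → ∞.
ΔE_max = 13.6 × 1 / 3² = 1.511 eV.
λ_min = 1240 / 1.511 = 821 nm.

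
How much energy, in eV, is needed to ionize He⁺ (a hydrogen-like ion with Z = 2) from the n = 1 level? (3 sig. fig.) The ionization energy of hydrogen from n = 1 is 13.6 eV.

54.4 eV

E_n = −13.6 Z²/n² = −54.40/n² eV for Z = 2.
E_1 = −54.40/1 = −54.4 eV, so ionization (to E = 0) requires 54.4 eV.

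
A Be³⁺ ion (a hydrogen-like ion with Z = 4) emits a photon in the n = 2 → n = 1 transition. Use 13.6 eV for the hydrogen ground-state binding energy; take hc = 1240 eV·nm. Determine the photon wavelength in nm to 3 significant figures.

For Z = 4 the level energies scale as Z², so the effective Rydberg energy is 13.6 × 16 = 217.6 eV.
ΔE = 217.6 × (1/1² − 1/2²) = 217.6 × 0.7500 = 163.2 eV.
λ = hc/ΔE = 1240 / 163.2 = 7.60 nm.

7.60 nm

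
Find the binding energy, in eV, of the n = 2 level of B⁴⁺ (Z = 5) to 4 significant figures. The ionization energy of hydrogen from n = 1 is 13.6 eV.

85.00 eV

E_n = −13.6 Z²/n² = −340.0/n² eV for Z = 5.
E_2 = −340.0/4 = −85.00 eV, so ionization (to E = 0) requires 85.00 eV.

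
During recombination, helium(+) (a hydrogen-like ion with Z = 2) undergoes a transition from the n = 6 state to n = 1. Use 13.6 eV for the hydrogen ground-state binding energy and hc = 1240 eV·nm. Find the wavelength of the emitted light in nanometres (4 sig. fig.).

For Z = 2 the level energies scale as Z², so the effective Rydberg energy is 13.6 × 4 = 54.40 eV.
ΔE = 54.40 × (1/1² − 1/6²) = 54.40 × 0.9722 = 52.89 eV.
λ = hc/ΔE = 1240 / 52.89 = 23.45 nm.

23.45 nm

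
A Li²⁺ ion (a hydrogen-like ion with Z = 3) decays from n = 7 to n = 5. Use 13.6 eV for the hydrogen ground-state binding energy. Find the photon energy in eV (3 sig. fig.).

The Bohr energies scale as Z², so for Z = 3: E_n = −122.4/n² eV.
E_7 = −122.4/49 = −2.498 eV and E_5 = −122.4/25 = −4.896 eV.
The photon energy is |E_7 − E_5| = 2.40 eV.

2.40 eV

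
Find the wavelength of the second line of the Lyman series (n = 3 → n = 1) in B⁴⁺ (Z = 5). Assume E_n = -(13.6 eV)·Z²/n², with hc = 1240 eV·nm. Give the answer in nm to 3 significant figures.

The Lyman series terminates on n_f = 1; the second line has n_i = 1+2 = 3.
ΔE = 340.0 × (1/1² − 1/3²) = 302.2 eV.
λ = 1240 / 302.2 = 4.10 nm.

4.10 nm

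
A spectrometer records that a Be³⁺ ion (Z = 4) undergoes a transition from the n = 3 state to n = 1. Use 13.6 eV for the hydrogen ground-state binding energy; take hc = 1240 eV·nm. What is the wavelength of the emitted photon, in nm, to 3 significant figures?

For Z = 4 the level energies scale as Z², so the effective Rydberg energy is 13.6 × 16 = 217.6 eV.
ΔE = 217.6 × (1/1² − 1/3²) = 217.6 × 0.8889 = 193.4 eV.
λ = hc/ΔE = 1240 / 193.4 = 6.41 nm.

6.41 nm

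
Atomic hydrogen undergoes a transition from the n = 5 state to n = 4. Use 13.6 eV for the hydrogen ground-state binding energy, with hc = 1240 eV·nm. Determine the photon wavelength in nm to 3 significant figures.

ΔE = 13.60 × (1/4² − 1/5²) = 13.60 × 0.02250 = 0.3060 eV.
λ = hc/ΔE = 1240 / 0.3060 = 4050 nm.

4050 nm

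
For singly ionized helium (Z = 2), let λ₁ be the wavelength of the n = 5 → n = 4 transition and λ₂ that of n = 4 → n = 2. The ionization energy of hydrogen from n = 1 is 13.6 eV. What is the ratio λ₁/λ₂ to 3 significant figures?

8.33

λ ∝ 1/ΔE ∝ 1/(1/n_f² − 1/n_i²), and the Z² and hc factors cancel in the ratio.
λ₁/λ₂ = (1/2² − 1/4²)/(1/4² − 1/5²) = 0.1875/0.02250 = 8.33.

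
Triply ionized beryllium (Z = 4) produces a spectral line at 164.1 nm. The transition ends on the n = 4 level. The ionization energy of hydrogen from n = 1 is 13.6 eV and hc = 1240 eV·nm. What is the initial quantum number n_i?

n_i = 6

The photon energy is ΔE = hc/λ = 1240 / 164.1 = 7.556 eV.
With Z = 4, ΔE = 217.6 × (1/n_f² − 1/n_i²), so 1/n_f² − 1/n_i² = 0.03473.
With n_f = 4: 1/n_i² = 1/16 − 0.03473 = 0.02777, so n_i ≈ 6.00.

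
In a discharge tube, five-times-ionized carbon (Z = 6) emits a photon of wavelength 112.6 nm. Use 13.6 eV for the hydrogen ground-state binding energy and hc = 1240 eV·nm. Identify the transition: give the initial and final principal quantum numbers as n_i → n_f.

n_i = 5, n_f = 4

The photon energy is ΔE = hc/λ = 1240 / 112.6 = 11.01 eV.
With Z = 6, ΔE = 489.6 × (1/n_f² − 1/n_i²), so 1/n_f² − 1/n_i² = 0.02249.
Trying n_f = 4 gives 1/n_i² = 0.04001, i.e. n_i ≈ 5; this pair matches.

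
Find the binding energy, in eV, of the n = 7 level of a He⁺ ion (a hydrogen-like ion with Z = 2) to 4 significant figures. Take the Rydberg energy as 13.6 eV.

E_n = −13.6 Z²/n² = −54.40/n² eV for Z = 2.
E_7 = −54.40/49 = −1.110 eV, so ionization (to E = 0) requires 1.110 eV.

1.110 eV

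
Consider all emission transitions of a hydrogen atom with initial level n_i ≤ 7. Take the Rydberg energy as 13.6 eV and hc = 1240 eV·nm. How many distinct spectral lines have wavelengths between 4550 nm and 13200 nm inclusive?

3

Enumerate all n_i → n_f pairs with 1 ≤ n_f < n_i ≤ 7 and compute λ = 1240 / [13.6·1·(1/n_f² − 1/n_i²)].
Lines falling in [4550, 13200] nm: 7→5 (4654 nm), 6→5 (7460 nm), 7→6 (12370 nm).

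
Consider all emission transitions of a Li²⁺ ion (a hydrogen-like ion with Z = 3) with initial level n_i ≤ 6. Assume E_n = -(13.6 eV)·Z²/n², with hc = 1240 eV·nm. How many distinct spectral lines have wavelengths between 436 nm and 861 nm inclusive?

Enumerate all n_i → n_f pairs with 1 ≤ n_f < n_i ≤ 6 and compute λ = 1240 / [13.6·9·(1/n_f² − 1/n_i²)].
Lines falling in [436, 861] nm: 5→4 (450.3 nm), 6→5 (828.9 nm).

2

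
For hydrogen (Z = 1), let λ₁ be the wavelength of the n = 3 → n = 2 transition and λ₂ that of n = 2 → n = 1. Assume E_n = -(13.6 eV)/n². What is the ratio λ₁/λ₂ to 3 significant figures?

5.40

λ ∝ 1/ΔE ∝ 1/(1/n_f² − 1/n_i²), and the Z² and hc factors cancel in the ratio.
λ₁/λ₂ = (1/1² − 1/2²)/(1/2² − 1/3²) = 0.7500/0.1389 = 5.40.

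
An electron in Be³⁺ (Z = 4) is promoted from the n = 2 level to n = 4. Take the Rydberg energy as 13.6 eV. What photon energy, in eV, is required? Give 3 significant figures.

The Bohr energies scale as Z², so for Z = 4: E_n = −217.6/n² eV.
E_4 = −217.6/16 = −13.60 eV and E_2 = −217.6/4 = −54.40 eV.
The photon energy is |E_4 − E_2| = 40.8 eV.

40.8 eV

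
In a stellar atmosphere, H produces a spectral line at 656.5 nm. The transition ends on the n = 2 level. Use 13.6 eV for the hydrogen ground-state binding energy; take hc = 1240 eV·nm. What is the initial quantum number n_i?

n_i = 3

The photon energy is ΔE = hc/λ = 1240 / 656.5 = 1.889 eV.
With Z = 1, ΔE = 13.60 × (1/n_f² − 1/n_i²), so 1/n_f² − 1/n_i² = 0.1389.
With n_f = 2: 1/n_i² = 1/4 − 0.1389 = 0.1111, so n_i ≈ 3.00.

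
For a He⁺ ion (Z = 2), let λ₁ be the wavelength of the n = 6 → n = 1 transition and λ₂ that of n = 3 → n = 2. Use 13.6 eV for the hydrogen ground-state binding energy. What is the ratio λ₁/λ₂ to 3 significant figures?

λ ∝ 1/ΔE ∝ 1/(1/n_f² − 1/n_i²), and the Z² and hc factors cancel in the ratio.
λ₁/λ₂ = (1/2² − 1/3²)/(1/1² − 1/6²) = 0.1389/0.9722 = 0.143.

0.143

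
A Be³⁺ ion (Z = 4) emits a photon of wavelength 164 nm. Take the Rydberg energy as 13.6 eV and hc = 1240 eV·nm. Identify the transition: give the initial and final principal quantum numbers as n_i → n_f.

n_i = 6, n_f = 4

The photon energy is ΔE = hc/λ = 1240 / 164 = 7.561 eV.
With Z = 4, ΔE = 217.6 × (1/n_f² − 1/n_i²), so 1/n_f² − 1/n_i² = 0.03475.
Trying n_f = 4 gives 1/n_i² = 0.02775, i.e. n_i ≈ 6; this pair matches.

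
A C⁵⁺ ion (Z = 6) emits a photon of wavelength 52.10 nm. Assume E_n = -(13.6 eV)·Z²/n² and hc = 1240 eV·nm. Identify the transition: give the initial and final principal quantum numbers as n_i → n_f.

The photon energy is ΔE = hc/λ = 1240 / 52.10 = 23.80 eV.
With Z = 6, ΔE = 489.6 × (1/n_f² − 1/n_i²), so 1/n_f² − 1/n_i² = 0.04861.
Trying n_f = 3 gives 1/n_i² = 0.06250, i.e. n_i ≈ 4; this pair matches.

n_i = 4, n_f = 3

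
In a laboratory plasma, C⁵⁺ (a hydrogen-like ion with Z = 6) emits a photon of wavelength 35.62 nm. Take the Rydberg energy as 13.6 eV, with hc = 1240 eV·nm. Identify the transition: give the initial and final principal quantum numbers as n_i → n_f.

The photon energy is ΔE = hc/λ = 1240 / 35.62 = 34.81 eV.
With Z = 6, ΔE = 489.6 × (1/n_f² − 1/n_i²), so 1/n_f² − 1/n_i² = 0.07110.
Trying n_f = 3 gives 1/n_i² = 0.04001, i.e. n_i ≈ 5; this pair matches.

n_i = 5, n_f = 3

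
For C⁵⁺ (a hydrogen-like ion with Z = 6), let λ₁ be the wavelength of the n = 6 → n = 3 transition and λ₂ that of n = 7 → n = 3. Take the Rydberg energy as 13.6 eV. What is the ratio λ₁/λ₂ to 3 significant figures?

λ ∝ 1/ΔE ∝ 1/(1/n_f² − 1/n_i²), and the Z² and hc factors cancel in the ratio.
λ₁/λ₂ = (1/3² − 1/7²)/(1/3² − 1/6²) = 0.09070/0.08333 = 1.09.

1.09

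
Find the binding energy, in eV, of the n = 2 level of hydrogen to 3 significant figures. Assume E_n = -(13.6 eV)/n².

3.40 eV

E_2 = −13.60/4 = −3.40 eV, so ionization (to E = 0) requires 3.40 eV.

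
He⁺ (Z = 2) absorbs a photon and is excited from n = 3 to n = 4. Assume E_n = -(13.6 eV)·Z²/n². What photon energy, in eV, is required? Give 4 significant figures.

The Bohr energies scale as Z², so for Z = 2: E_n = −54.40/n² eV.
E_4 = −54.40/16 = −3.400 eV and E_3 = −54.40/9 = −6.044 eV.
The photon energy is |E_4 − E_3| = 2.644 eV.

2.644 eV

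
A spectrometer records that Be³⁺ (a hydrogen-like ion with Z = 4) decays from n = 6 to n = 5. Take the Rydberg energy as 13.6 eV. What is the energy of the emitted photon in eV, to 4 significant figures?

2.660 eV

The Bohr energies scale as Z², so for Z = 4: E_n = −217.6/n² eV.
E_6 = −217.6/36 = −6.044 eV and E_5 = −217.6/25 = −8.704 eV.
The photon energy is |E_6 − E_5| = 2.660 eV.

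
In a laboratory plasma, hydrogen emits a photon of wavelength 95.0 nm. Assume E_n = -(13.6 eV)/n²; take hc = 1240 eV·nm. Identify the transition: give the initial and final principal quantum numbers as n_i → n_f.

n_i = 5, n_f = 1

The photon energy is ΔE = hc/λ = 1240 / 95.0 = 13.05 eV.
With Z = 1, ΔE = 13.60 × (1/n_f² − 1/n_i²), so 1/n_f² − 1/n_i² = 0.9598.
Trying n_f = 1 gives 1/n_i² = 0.04025, i.e. n_i ≈ 5; this pair matches.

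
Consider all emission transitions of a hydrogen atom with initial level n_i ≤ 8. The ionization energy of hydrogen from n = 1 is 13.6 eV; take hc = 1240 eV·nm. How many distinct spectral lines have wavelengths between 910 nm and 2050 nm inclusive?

Enumerate all n_i → n_f pairs with 1 ≤ n_f < n_i ≤ 8 and compute λ = 1240 / [13.6·1·(1/n_f² − 1/n_i²)].
Lines falling in [910, 2050] nm: 8→3 (954.9 nm), 7→3 (1005 nm), 6→3 (1094 nm), 5→3 (1282 nm), 4→3 (1876 nm), 8→4 (1945 nm).

6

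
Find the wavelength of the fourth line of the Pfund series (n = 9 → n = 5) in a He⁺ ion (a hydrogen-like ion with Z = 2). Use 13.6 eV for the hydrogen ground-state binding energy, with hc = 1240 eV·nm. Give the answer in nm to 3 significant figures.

The Pfund series terminates on n_f = 5; the fourth line has n_i = 5+4 = 9.
ΔE = 54.40 × (1/5² − 1/9²) = 1.504 eV.
λ = 1240 / 1.504 = 824 nm.

824 nm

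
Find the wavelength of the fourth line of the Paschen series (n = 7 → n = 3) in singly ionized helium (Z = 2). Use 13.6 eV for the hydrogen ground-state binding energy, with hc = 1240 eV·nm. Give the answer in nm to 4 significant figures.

The Paschen series terminates on n_f = 3; the fourth line has n_i = 3+4 = 7.
ΔE = 54.40 × (1/3² − 1/7²) = 4.934 eV.
λ = 1240 / 4.934 = 251.3 nm.

251.3 nm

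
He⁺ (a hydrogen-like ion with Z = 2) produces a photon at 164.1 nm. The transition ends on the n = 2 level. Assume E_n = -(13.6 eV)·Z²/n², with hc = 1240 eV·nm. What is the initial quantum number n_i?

n_i = 3

The photon energy is ΔE = hc/λ = 1240 / 164.1 = 7.556 eV.
With Z = 2, ΔE = 54.40 × (1/n_f² − 1/n_i²), so 1/n_f² − 1/n_i² = 0.1389.
With n_f = 2: 1/n_i² = 1/4 − 0.1389 = 0.1111, so n_i ≈ 3.00.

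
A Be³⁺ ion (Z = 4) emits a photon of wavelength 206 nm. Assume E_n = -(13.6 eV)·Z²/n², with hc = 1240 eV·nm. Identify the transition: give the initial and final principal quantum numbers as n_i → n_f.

n_i = 9, n_f = 5

The photon energy is ΔE = hc/λ = 1240 / 206 = 6.019 eV.
With Z = 4, ΔE = 217.6 × (1/n_f² − 1/n_i²), so 1/n_f² − 1/n_i² = 0.02766.
Trying n_f = 5 gives 1/n_i² = 0.01234, i.e. n_i ≈ 9; this pair matches.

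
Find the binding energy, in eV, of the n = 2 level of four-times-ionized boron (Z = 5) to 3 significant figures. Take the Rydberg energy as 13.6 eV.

85.0 eV

E_n = −13.6 Z²/n² = −340.0/n² eV for Z = 5.
E_2 = −340.0/4 = −85.0 eV, so ionization (to E = 0) requires 85.0 eV.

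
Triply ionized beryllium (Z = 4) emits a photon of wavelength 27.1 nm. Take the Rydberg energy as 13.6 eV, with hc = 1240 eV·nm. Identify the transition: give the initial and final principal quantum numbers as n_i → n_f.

n_i = 5, n_f = 2

The photon energy is ΔE = hc/λ = 1240 / 27.1 = 45.76 eV.
With Z = 4, ΔE = 217.6 × (1/n_f² − 1/n_i²), so 1/n_f² − 1/n_i² = 0.2103.
Trying n_f = 2 gives 1/n_i² = 0.03972, i.e. n_i ≈ 5; this pair matches.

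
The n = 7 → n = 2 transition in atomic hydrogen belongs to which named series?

Balmer

The series is set by the lower level: n_f = 2 is the Balmer series.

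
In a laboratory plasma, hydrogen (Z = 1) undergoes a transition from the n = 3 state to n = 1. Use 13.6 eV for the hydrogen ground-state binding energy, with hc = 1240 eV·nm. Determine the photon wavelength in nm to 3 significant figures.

ΔE = 13.60 × (1/1² − 1/3²) = 13.60 × 0.8889 = 12.09 eV.
λ = hc/ΔE = 1240 / 12.09 = 103 nm.

103 nm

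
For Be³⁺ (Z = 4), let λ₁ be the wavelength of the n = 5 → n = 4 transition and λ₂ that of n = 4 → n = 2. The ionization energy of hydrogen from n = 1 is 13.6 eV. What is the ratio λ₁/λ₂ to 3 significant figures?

8.33

λ ∝ 1/ΔE ∝ 1/(1/n_f² − 1/n_i²), and the Z² and hc factors cancel in the ratio.
λ₁/λ₂ = (1/2² − 1/4²)/(1/4² − 1/5²) = 0.1875/0.02250 = 8.33.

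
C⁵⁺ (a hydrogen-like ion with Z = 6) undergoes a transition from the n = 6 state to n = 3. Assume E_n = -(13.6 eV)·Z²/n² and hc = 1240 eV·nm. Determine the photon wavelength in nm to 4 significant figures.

For Z = 6 the level energies scale as Z², so the effective Rydberg energy is 13.6 × 36 = 489.6 eV.
ΔE = 489.6 × (1/3² − 1/6²) = 489.6 × 0.08333 = 40.80 eV.
λ = hc/ΔE = 1240 / 40.80 = 30.39 nm.

30.39 nm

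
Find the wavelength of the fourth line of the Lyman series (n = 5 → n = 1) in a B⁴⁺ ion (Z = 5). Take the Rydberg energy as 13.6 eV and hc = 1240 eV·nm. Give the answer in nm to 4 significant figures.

3.799 nm

The Lyman series terminates on n_f = 1; the fourth line has n_i = 1+4 = 5.
ΔE = 340.0 × (1/1² − 1/5²) = 326.4 eV.
λ = 1240 / 326.4 = 3.799 nm.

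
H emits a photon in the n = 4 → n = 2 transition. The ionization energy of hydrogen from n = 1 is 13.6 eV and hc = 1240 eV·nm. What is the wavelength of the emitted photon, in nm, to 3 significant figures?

ΔE = 13.60 × (1/2² − 1/4²) = 13.60 × 0.1875 = 2.550 eV.
λ = hc/ΔE = 1240 / 2.550 = 486 nm.
This line belongs to the Balmer series.

486 nm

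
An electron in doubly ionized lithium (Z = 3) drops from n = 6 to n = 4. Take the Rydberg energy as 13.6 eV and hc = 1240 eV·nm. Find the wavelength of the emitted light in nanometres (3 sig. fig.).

For Z = 3 the level energies scale as Z², so the effective Rydberg energy is 13.6 × 9 = 122.4 eV.
ΔE = 122.4 × (1/4² − 1/6²) = 122.4 × 0.03472 = 4.250 eV.
λ = hc/ΔE = 1240 / 4.250 = 292 nm.

292 nm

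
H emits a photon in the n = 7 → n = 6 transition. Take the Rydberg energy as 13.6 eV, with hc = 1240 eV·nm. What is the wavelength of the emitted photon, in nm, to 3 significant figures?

ΔE = 13.60 × (1/6² − 1/7²) = 13.60 × 0.007370 = 0.1002 eV.
λ = hc/ΔE = 1240 / 0.1002 = 12400 nm.

12400 nm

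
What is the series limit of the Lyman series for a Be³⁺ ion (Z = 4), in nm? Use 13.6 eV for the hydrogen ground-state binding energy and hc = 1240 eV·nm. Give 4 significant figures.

The Lyman series has lower level n_f = 1; the series limit corresponds to n_i → ∞.
ΔE_max = 13.6 × 16 / 1² = 217.6 eV.
λ_min = 1240 / 217.6 = 5.699 nm.

5.699 nm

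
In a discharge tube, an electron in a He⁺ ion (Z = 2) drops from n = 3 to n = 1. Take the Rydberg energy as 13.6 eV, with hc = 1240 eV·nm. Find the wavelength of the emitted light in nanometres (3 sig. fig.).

For Z = 2 the level energies scale as Z², so the effective Rydberg energy is 13.6 × 4 = 54.40 eV.
ΔE = 54.40 × (1/1² − 1/3²) = 54.40 × 0.8889 = 48.36 eV.
λ = hc/ΔE = 1240 / 48.36 = 25.6 nm.

25.6 nm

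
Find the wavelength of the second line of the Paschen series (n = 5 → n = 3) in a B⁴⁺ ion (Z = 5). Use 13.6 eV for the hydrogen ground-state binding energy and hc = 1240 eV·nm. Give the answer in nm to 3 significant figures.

The Paschen series terminates on n_f = 3; the second line has n_i = 3+2 = 5.
ΔE = 340.0 × (1/3² − 1/5²) = 24.18 eV.
λ = 1240 / 24.18 = 51.3 nm.

51.3 nm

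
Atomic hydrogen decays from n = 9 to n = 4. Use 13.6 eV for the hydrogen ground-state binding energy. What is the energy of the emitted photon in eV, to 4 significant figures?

E_9 = −13.60/81 = −0.1679 eV and E_4 = −13.60/16 = −0.8500 eV.
The photon energy is |E_9 − E_4| = 0.6821 eV.

0.6821 eV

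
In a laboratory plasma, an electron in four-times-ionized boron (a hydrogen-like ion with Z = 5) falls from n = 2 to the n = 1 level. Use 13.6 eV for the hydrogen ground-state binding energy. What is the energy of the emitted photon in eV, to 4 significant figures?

255.0 eV

The Bohr energies scale as Z², so for Z = 5: E_n = −340.0/n² eV.
E_2 = −340.0/4 = −85.00 eV and E_1 = −340.0/1 = −340.0 eV.
The photon energy is |E_2 − E_1| = 255.0 eV.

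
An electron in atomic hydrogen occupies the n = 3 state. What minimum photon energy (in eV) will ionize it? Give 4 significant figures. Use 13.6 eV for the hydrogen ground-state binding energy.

1.511 eV

E_3 = −13.60/9 = −1.511 eV, so ionization (to E = 0) requires 1.511 eV.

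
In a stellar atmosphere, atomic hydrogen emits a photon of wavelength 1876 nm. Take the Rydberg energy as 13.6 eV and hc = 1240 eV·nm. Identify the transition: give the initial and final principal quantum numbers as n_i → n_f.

The photon energy is ΔE = hc/λ = 1240 / 1876 = 0.6610 eV.
With Z = 1, ΔE = 13.60 × (1/n_f² − 1/n_i²), so 1/n_f² − 1/n_i² = 0.04860.
Trying n_f = 3 gives 1/n_i² = 0.06251, i.e. n_i ≈ 4; this pair matches.

n_i = 4, n_f = 3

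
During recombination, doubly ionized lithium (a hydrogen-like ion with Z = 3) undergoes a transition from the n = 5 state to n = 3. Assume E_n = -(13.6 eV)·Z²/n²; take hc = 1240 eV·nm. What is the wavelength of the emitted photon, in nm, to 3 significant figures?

142 nm

For Z = 3 the level energies scale as Z², so the effective Rydberg energy is 13.6 × 9 = 122.4 eV.
ΔE = 122.4 × (1/3² − 1/5²) = 122.4 × 0.07111 = 8.704 eV.
λ = hc/ΔE = 1240 / 8.704 = 142 nm.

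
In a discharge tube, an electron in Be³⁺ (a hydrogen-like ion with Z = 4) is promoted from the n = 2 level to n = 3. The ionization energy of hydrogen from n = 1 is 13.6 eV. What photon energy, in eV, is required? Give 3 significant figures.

The Bohr energies scale as Z², so for Z = 4: E_n = −217.6/n² eV.
E_3 = −217.6/9 = −24.18 eV and E_2 = −217.6/4 = −54.40 eV.
The photon energy is |E_3 − E_2| = 30.2 eV.

30.2 eV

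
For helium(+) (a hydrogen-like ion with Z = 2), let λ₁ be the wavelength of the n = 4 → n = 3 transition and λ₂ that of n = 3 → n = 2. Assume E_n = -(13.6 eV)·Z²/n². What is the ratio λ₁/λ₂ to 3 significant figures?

λ ∝ 1/ΔE ∝ 1/(1/n_f² − 1/n_i²), and the Z² and hc factors cancel in the ratio.
λ₁/λ₂ = (1/2² − 1/3²)/(1/3² − 1/4²) = 0.1389/0.04861 = 2.86.

2.86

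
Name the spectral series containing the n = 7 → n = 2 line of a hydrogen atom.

Balmer

The series is set by the lower level: n_f = 2 is the Balmer series.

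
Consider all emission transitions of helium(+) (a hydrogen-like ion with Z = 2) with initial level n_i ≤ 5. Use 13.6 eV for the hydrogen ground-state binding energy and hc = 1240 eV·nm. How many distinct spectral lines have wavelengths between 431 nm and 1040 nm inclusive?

Enumerate all n_i → n_f pairs with 1 ≤ n_f < n_i ≤ 5 and compute λ = 1240 / [13.6·4·(1/n_f² − 1/n_i²)].
Lines falling in [431, 1040] nm: 4→3 (468.9 nm), 5→4 (1013 nm).

2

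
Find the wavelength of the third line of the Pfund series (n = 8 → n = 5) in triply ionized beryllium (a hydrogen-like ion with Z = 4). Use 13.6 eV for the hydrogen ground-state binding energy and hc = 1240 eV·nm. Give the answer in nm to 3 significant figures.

234 nm

The Pfund series terminates on n_f = 5; the third line has n_i = 5+3 = 8.
ΔE = 217.6 × (1/5² − 1/8²) = 5.304 eV.
λ = 1240 / 5.304 = 234 nm.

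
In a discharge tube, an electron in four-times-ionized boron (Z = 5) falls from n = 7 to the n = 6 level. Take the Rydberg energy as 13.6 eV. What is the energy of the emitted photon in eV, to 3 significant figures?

2.51 eV

The Bohr energies scale as Z², so for Z = 5: E_n = −340.0/n² eV.
E_7 = −340.0/49 = −6.939 eV and E_6 = −340.0/36 = −9.444 eV.
The photon energy is |E_7 − E_6| = 2.51 eV.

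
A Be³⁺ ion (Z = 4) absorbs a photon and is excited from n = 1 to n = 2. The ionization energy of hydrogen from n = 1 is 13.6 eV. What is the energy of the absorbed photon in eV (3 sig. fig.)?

163 eV

The Bohr energies scale as Z², so for Z = 4: E_n = −217.6/n² eV.
E_2 = −217.6/4 = −54.40 eV and E_1 = −217.6/1 = −217.6 eV.
The photon energy is |E_2 − E_1| = 163 eV.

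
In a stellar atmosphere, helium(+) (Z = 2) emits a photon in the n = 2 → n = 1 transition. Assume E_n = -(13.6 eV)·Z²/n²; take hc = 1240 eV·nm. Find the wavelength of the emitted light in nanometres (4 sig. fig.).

For Z = 2 the level energies scale as Z², so the effective Rydberg energy is 13.6 × 4 = 54.40 eV.
ΔE = 54.40 × (1/1² − 1/2²) = 54.40 × 0.7500 = 40.80 eV.
λ = hc/ΔE = 1240 / 40.80 = 30.39 nm.

30.39 nm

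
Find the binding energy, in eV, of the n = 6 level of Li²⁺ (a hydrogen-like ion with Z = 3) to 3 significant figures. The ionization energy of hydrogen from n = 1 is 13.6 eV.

E_n = −13.6 Z²/n² = −122.4/n² eV for Z = 3.
E_6 = −122.4/36 = −3.40 eV, so ionization (to E = 0) requires 3.40 eV.

3.40 eV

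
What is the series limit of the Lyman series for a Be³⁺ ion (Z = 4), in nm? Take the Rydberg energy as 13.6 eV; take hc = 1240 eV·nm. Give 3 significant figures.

The Lyman series has lower level n_f = 1; the series limit corresponds to n_i → ∞.
ΔE_max = 13.6 × 16 / 1² = 217.6 eV.
λ_min = 1240 / 217.6 = 5.70 nm.

5.70 nm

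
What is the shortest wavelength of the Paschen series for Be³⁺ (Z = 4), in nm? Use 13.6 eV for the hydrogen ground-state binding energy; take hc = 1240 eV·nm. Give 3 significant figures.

51.3 nm

The Paschen series has lower level n_f = 3; the series limit corresponds to n_i → ∞.
ΔE_max = 13.6 × 16 / 3² = 24.18 eV.
λ_min = 1240 / 24.18 = 51.3 nm.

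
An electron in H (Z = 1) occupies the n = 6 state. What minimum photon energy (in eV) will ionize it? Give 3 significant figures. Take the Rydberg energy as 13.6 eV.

E_6 = −13.60/36 = −0.378 eV, so ionization (to E = 0) requires 0.378 eV.

0.378 eV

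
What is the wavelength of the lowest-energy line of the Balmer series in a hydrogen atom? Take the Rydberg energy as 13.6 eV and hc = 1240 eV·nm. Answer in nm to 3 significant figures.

656 nm

The Balmer series terminates on n_f = 2; the first line has n_i = 2+1 = 3.
ΔE = 13.60 × (1/2² − 1/3²) = 1.889 eV.
λ = 1240 / 1.889 = 656 nm.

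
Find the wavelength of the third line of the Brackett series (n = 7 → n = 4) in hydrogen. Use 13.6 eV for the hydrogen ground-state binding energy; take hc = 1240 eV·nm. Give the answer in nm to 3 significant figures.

The Brackett series terminates on n_f = 4; the third line has n_i = 4+3 = 7.
ΔE = 13.60 × (1/4² − 1/7²) = 0.5724 eV.
λ = 1240 / 0.5724 = 2170 nm.

2170 nm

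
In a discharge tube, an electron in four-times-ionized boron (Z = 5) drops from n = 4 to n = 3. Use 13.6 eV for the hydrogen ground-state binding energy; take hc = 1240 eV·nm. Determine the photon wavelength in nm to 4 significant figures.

75.03 nm

For Z = 5 the level energies scale as Z², so the effective Rydberg energy is 13.6 × 25 = 340.0 eV.
ΔE = 340.0 × (1/3² − 1/4²) = 340.0 × 0.04861 = 16.53 eV.
λ = hc/ΔE = 1240 / 16.53 = 75.03 nm.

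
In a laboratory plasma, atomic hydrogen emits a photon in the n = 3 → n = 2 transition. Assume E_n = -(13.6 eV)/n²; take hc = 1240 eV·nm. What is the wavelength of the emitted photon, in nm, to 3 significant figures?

656 nm

ΔE = 13.60 × (1/2² − 1/3²) = 13.60 × 0.1389 = 1.889 eV.
λ = hc/ΔE = 1240 / 1.889 = 656 nm.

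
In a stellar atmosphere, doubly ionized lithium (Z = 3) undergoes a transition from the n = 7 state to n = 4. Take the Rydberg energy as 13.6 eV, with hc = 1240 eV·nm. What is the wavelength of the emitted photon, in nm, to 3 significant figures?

241 nm

For Z = 3 the level energies scale as Z², so the effective Rydberg energy is 13.6 × 9 = 122.4 eV.
ΔE = 122.4 × (1/4² − 1/7²) = 122.4 × 0.04209 = 5.152 eV.
λ = hc/ΔE = 1240 / 5.152 = 241 nm.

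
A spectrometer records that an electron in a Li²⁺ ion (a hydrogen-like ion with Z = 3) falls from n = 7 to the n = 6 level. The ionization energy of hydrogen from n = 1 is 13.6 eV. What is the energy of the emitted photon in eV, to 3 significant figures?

The Bohr energies scale as Z², so for Z = 3: E_n = −122.4/n² eV.
E_7 = −122.4/49 = −2.498 eV and E_6 = −122.4/36 = −3.400 eV.
The photon energy is |E_7 − E_6| = 0.902 eV.

0.902 eV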